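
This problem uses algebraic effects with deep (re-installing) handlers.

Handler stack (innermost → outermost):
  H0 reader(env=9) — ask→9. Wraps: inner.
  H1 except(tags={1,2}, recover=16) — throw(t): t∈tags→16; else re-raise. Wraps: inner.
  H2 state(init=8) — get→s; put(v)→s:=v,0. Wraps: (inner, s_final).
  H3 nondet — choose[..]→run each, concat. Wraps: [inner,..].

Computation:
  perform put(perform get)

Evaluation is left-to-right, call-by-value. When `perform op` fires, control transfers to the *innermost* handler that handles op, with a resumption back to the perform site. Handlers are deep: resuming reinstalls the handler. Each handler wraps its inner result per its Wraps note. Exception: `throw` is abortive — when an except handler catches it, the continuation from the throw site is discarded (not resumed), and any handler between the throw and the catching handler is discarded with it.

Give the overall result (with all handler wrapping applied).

Answer: [(0, 8)]

Evaluation trace:
get @ H2 ⇒ 8
put(8) @ H2 ⇒ s:=8
H0 returns 0
H1 returns 0
H2 returns (0, 8)
H3 returns [(0, 8)]
= [(0, 8)]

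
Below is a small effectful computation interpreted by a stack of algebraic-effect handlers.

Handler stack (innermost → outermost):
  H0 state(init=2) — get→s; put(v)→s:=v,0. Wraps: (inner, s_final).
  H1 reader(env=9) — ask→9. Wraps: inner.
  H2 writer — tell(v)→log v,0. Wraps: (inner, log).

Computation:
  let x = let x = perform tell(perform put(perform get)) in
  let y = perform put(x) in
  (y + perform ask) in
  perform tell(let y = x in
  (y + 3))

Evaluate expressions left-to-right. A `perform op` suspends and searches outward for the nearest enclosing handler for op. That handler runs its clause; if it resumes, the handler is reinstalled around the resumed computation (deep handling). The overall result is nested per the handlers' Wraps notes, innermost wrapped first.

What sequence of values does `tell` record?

Answer: (0, 12)

Evaluation trace:
get @ H0 ⇒ 2
put(2) @ H0 ⇒ s:=2
tell(0) @ H2 ⇒ log+=0
put(0) @ H0 ⇒ s:=0
ask @ H1 ⇒ 9
tell(12) @ H2 ⇒ log+=12
H0 returns (0, 0)
H1 returns (0, 0)
H2 returns ((0, 0), (0, 12))
= ((0, 0), (0, 12))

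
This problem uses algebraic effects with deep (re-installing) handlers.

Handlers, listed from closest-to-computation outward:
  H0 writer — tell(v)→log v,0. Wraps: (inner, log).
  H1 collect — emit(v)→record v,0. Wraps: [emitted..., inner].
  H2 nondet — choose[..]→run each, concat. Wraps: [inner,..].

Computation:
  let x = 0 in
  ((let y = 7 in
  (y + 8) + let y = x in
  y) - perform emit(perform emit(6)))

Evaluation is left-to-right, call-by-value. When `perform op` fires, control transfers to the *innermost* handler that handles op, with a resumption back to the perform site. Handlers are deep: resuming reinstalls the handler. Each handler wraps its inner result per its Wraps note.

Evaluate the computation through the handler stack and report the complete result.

Working:
emit(6) @ H1 ⇒ out+=6
emit(0) @ H1 ⇒ out+=0
H0 returns (15, ())
H1 returns [6, 0, (15, ())]
H2 returns [[6, 0, (15, ())]]
= [[6, 0, (15, ())]]

Answer: [[6, 0, (15, ())]]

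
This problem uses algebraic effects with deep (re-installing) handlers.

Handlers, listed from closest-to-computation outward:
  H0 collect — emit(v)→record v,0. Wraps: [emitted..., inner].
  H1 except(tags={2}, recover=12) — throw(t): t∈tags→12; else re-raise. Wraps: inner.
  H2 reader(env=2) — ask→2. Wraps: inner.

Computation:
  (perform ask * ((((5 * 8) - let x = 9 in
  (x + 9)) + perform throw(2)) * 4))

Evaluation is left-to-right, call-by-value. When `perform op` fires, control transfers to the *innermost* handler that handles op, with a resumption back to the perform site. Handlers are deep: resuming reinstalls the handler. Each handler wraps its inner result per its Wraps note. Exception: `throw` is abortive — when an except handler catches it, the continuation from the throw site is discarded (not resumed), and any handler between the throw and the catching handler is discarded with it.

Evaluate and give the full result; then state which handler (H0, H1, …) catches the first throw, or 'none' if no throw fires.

Answer: 12 ; first throw caught by: H1

Working:
ask @ H2 ⇒ 2
throw(2) @ H1 caught ⇒ 12
H2 returns 12
= 12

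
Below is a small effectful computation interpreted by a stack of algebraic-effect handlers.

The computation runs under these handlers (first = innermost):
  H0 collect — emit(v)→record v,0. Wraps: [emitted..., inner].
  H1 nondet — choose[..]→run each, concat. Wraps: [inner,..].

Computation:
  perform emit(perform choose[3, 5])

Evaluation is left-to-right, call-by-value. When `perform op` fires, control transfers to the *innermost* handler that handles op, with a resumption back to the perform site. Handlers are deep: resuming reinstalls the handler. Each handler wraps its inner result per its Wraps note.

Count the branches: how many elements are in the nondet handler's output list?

Step-by-step:
choose[3, 5] @ H1
  branch[0] choose=3:
    emit(3) @ H0 ⇒ out+=3
    H0 returns [3, 0]
    H1 returns [[3, 0]]
  branch[1] choose=5:
    emit(5) @ H0 ⇒ out+=5
    H0 returns [5, 0]
    H1 returns [[5, 0]]
= [[3, 0], [5, 0]]

Answer: 2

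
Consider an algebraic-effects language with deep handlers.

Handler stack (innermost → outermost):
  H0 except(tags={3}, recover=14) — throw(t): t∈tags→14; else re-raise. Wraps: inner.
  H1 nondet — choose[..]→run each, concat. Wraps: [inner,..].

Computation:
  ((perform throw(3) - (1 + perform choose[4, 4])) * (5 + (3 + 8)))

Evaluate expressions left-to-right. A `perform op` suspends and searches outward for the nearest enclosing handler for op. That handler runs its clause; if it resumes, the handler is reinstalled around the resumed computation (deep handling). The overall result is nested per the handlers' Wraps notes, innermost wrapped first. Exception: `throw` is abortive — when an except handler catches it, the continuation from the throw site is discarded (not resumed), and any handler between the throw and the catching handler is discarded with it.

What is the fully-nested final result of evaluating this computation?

Answer: [14]

Evaluation trace:
throw(3) @ H0 caught ⇒ 14
H1 returns [14]
= [14]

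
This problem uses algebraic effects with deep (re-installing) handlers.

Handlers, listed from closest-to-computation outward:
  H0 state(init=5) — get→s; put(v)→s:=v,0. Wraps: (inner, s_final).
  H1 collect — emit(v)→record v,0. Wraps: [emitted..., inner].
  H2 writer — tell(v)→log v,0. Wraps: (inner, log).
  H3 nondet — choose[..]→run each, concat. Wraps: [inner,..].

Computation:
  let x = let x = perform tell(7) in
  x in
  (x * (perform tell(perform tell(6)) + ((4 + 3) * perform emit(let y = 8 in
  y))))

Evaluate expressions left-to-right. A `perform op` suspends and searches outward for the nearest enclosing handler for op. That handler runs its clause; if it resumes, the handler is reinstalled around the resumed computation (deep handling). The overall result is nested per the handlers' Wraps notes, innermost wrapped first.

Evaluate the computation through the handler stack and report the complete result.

Evaluation trace:
tell(7) @ H2 ⇒ log+=7
tell(6) @ H2 ⇒ log+=6
tell(0) @ H2 ⇒ log+=0
emit(8) @ H1 ⇒ out+=8
H0 returns (0, 5)
H1 returns [8, (0, 5)]
H2 returns ([8, (0, 5)], (7, 6, 0))
H3 returns [([8, (0, 5)], (7, 6, 0))]
= [([8, (0, 5)], (7, 6, 0))]

Answer: [([8, (0, 5)], (7, 6, 0))]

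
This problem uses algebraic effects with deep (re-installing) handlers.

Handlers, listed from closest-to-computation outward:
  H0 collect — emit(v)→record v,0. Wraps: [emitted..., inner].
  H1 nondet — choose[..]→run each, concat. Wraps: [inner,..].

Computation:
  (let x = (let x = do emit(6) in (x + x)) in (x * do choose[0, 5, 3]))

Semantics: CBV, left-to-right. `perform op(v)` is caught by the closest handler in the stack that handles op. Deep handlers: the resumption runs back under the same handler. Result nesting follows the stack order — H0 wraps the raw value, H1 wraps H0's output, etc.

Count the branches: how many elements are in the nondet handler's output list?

Step-by-step:
emit(6) @ H0 ⇒ out+=6
choose[0, 5, 3] @ H1
  branch[0] choose=0:
    H0 returns [6, 0]
    H1 returns [[6, 0]]
  branch[1] choose=5:
    H0 returns [6, 0]
    H1 returns [[6, 0]]
  branch[2] choose=3:
    H0 returns [6, 0]
    H1 returns [[6, 0]]
= [[6, 0], [6, 0], [6, 0]]

Answer: 3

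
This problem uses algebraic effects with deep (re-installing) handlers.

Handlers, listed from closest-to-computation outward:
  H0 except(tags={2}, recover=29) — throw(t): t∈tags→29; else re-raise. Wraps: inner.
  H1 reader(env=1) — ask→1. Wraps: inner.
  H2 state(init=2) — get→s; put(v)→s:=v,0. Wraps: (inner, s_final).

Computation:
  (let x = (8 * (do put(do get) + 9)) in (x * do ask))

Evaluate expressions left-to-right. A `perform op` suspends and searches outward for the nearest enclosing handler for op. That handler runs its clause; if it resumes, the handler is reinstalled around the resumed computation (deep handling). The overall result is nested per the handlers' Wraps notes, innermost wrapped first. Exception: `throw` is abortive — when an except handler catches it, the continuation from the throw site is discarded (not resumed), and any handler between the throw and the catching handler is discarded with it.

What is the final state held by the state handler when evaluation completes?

Working:
get @ H2 ⇒ 2
put(2) @ H2 ⇒ s:=2
ask @ H1 ⇒ 1
H0 returns 72
H1 returns 72
H2 returns (72, 2)
= (72, 2)

Answer: 2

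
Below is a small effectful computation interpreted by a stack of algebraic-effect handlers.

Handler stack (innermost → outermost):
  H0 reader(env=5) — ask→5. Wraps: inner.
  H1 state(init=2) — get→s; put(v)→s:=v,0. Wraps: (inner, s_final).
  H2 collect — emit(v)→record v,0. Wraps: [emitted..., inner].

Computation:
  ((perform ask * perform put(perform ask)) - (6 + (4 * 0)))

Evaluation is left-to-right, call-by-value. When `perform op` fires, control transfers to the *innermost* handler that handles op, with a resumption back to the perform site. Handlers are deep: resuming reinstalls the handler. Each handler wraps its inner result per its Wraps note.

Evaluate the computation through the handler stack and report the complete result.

Evaluation trace:
ask @ H0 ⇒ 5
ask @ H0 ⇒ 5
put(5) @ H1 ⇒ s:=5
H0 returns -6
H1 returns (-6, 5)
H2 returns [(-6, 5)]
= [(-6, 5)]

Answer: [(-6, 5)]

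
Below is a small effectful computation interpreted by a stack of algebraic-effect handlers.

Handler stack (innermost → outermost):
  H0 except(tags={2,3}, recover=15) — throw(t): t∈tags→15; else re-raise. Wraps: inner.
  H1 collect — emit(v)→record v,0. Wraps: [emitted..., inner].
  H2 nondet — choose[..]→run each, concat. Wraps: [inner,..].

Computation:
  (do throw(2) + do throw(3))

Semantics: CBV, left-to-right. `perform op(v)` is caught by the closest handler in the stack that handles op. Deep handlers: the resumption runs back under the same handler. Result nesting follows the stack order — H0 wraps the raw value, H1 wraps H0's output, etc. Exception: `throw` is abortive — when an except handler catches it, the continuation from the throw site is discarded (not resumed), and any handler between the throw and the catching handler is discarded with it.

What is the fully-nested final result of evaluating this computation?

Evaluation trace:
throw(2) @ H0 caught ⇒ 15
H1 returns [15]
H2 returns [[15]]
= [[15]]

Answer: [[15]]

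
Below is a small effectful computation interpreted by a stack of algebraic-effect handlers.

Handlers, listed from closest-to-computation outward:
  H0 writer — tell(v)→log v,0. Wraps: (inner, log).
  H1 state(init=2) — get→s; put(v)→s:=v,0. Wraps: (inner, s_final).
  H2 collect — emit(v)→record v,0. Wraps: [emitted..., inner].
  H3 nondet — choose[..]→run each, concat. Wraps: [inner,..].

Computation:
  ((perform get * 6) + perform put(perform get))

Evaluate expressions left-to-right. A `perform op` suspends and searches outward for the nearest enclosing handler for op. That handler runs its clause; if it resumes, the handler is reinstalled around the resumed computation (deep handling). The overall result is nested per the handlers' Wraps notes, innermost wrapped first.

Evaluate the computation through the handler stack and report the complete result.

Evaluation trace:
get @ H1 ⇒ 2
get @ H1 ⇒ 2
put(2) @ H1 ⇒ s:=2
H0 returns (12, ())
H1 returns ((12, ()), 2)
H2 returns [((12, ()), 2)]
H3 returns [[((12, ()), 2)]]
= [[((12, ()), 2)]]

Answer: [[((12, ()), 2)]]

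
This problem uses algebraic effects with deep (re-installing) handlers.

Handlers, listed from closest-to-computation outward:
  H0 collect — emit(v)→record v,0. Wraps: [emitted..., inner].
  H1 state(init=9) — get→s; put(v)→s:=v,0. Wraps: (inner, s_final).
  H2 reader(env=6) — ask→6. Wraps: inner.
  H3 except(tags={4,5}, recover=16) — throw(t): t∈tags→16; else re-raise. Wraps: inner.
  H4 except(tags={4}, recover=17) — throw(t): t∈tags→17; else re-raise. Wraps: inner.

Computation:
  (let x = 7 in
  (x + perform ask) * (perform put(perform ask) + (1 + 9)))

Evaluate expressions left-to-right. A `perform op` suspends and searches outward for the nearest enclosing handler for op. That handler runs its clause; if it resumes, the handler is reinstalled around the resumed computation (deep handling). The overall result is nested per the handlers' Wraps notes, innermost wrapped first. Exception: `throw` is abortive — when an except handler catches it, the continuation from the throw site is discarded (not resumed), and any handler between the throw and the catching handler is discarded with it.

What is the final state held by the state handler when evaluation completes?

Answer: 6

Step-by-step:
ask @ H2 ⇒ 6
ask @ H2 ⇒ 6
put(6) @ H1 ⇒ s:=6
H0 returns [130]
H1 returns ([130], 6)
H2 returns ([130], 6)
H3 returns ([130], 6)
H4 returns ([130], 6)
= ([130], 6)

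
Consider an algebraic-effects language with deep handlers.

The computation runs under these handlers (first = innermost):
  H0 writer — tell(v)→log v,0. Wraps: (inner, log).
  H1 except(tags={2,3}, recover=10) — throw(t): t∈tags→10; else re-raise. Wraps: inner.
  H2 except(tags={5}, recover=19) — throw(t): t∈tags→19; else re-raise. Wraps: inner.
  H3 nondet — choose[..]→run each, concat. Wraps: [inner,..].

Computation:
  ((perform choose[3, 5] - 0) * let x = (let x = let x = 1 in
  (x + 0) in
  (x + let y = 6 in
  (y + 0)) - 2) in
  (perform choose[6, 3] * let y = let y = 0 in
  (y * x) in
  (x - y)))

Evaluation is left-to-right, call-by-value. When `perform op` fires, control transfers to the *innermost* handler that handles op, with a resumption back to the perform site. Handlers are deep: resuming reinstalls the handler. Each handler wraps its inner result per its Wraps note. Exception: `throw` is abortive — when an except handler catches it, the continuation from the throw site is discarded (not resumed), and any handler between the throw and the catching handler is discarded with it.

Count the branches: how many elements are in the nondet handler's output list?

Answer: 4

Step-by-step:
choose[3, 5] @ H3
  branch[0] choose=3:
    choose[6, 3] @ H3
      branch[0] choose=6:
        H0 returns (90, ())
        H1 returns (90, ())
        H2 returns (90, ())
        H3 returns [(90, ())]
      branch[1] choose=3:
        H0 returns (45, ())
        H1 returns (45, ())
        H2 returns (45, ())
        H3 returns [(45, ())]
  branch[1] choose=5:
    choose[6, 3] @ H3
      branch[0] choose=6:
        H0 returns (150, ())
        H1 returns (150, ())
        H2 returns (150, ())
        H3 returns [(150, ())]
      branch[1] choose=3:
        H0 returns (75, ())
        H1 returns (75, ())
        H2 returns (75, ())
        H3 returns [(75, ())]
= [(90, ()), (45, ()), (150, ()), (75, ())]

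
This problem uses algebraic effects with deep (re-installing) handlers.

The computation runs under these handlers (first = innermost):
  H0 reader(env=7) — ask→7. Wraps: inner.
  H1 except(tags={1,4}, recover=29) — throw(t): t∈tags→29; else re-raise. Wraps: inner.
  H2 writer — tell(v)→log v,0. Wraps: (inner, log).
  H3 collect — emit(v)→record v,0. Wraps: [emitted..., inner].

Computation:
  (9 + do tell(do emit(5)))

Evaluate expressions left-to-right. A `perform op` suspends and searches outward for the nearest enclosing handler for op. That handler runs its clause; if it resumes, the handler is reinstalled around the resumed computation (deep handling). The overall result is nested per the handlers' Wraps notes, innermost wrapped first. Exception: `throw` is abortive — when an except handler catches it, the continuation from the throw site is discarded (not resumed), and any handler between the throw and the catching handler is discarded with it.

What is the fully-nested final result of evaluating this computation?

Answer: [5, (9, (0))]

Working:
emit(5) @ H3 ⇒ out+=5
tell(0) @ H2 ⇒ log+=0
H0 returns 9
H1 returns 9
H2 returns (9, (0))
H3 returns [5, (9, (0))]
= [5, (9, (0))]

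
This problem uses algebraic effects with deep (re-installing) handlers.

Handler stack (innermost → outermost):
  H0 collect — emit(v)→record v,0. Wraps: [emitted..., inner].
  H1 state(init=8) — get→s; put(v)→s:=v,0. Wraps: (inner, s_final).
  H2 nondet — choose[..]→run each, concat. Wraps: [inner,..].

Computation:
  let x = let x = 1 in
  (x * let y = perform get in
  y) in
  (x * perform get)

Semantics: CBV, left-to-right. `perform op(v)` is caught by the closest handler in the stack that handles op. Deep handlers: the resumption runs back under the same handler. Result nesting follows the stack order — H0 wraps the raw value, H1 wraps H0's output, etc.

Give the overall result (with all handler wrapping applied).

Working:
get @ H1 ⇒ 8
get @ H1 ⇒ 8
H0 returns [64]
H1 returns ([64], 8)
H2 returns [([64], 8)]
= [([64], 8)]

Answer: [([64], 8)]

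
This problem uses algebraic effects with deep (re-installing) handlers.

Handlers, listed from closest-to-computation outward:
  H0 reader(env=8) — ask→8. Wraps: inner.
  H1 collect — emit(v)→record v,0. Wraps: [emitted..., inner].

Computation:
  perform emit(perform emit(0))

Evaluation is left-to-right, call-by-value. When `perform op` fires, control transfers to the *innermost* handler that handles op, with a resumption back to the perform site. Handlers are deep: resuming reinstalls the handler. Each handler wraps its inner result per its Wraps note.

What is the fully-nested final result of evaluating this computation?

Working:
emit(0) @ H1 ⇒ out+=0
emit(0) @ H1 ⇒ out+=0
H0 returns 0
H1 returns [0, 0, 0]
= [0, 0, 0]

Answer: [0, 0, 0]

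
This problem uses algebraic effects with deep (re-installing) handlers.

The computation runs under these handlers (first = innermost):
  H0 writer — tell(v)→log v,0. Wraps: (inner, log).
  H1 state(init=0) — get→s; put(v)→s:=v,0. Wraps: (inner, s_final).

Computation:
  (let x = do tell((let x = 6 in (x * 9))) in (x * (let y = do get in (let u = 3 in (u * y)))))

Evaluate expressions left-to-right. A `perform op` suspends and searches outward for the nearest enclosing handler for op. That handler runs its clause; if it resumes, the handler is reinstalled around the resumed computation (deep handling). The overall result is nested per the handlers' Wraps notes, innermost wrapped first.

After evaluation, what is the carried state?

Evaluation trace:
tell(54) @ H0 ⇒ log+=54
get @ H1 ⇒ 0
H0 returns (0, (54))
H1 returns ((0, (54)), 0)
= ((0, (54)), 0)

Answer: 0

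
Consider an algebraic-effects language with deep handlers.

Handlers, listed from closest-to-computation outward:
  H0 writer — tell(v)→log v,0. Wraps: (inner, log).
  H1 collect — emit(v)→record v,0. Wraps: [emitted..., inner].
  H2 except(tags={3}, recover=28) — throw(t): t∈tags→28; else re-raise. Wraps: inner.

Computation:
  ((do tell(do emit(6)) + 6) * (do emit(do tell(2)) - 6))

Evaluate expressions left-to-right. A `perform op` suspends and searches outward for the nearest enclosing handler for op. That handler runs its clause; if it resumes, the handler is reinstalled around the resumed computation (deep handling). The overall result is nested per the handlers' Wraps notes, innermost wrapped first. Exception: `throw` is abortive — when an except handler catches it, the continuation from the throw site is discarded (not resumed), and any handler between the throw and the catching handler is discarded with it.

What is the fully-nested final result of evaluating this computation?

Answer: [6, 0, (-36, (0, 2))]

Working:
emit(6) @ H1 ⇒ out+=6
tell(0) @ H0 ⇒ log+=0
tell(2) @ H0 ⇒ log+=2
emit(0) @ H1 ⇒ out+=0
H0 returns (-36, (0, 2))
H1 returns [6, 0, (-36, (0, 2))]
H2 returns [6, 0, (-36, (0, 2))]
= [6, 0, (-36, (0, 2))]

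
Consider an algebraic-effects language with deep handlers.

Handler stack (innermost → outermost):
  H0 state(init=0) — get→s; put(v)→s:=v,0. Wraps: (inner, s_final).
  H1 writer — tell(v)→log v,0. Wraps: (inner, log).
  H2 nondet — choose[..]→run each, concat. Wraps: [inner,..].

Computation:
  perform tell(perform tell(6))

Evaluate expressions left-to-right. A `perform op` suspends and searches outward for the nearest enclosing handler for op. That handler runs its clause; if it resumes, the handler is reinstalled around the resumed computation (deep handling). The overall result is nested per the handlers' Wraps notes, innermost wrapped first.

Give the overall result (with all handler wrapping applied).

Answer: [((0, 0), (6, 0))]

Evaluation trace:
tell(6) @ H1 ⇒ log+=6
tell(0) @ H1 ⇒ log+=0
H0 returns (0, 0)
H1 returns ((0, 0), (6, 0))
H2 returns [((0, 0), (6, 0))]
= [((0, 0), (6, 0))]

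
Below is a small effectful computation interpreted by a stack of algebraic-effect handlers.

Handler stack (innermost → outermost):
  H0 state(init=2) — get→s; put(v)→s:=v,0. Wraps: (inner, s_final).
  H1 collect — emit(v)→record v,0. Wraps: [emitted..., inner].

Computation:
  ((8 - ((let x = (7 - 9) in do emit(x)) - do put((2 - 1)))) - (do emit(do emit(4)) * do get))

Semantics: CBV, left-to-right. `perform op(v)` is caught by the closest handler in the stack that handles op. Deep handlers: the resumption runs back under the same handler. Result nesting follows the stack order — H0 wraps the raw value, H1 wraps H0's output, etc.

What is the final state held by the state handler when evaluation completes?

Step-by-step:
emit(-2) @ H1 ⇒ out+=-2
put(1) @ H0 ⇒ s:=1
emit(4) @ H1 ⇒ out+=4
emit(0) @ H1 ⇒ out+=0
get @ H0 ⇒ 1
H0 returns (8, 1)
H1 returns [-2, 4, 0, (8, 1)]
= [-2, 4, 0, (8, 1)]

Answer: 1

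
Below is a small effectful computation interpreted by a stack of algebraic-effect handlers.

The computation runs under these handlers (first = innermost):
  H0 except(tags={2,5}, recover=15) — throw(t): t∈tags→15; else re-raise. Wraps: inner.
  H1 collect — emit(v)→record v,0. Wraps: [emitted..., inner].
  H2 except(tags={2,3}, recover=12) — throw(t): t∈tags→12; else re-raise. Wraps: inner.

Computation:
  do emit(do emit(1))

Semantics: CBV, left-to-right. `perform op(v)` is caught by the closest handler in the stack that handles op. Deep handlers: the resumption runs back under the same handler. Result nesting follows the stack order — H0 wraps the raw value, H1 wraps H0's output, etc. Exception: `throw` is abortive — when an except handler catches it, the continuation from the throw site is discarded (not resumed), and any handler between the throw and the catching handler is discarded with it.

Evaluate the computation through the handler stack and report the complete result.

Answer: [1, 0, 0]

Evaluation trace:
emit(1) @ H1 ⇒ out+=1
emit(0) @ H1 ⇒ out+=0
H0 returns 0
H1 returns [1, 0, 0]
H2 returns [1, 0, 0]
= [1, 0, 0]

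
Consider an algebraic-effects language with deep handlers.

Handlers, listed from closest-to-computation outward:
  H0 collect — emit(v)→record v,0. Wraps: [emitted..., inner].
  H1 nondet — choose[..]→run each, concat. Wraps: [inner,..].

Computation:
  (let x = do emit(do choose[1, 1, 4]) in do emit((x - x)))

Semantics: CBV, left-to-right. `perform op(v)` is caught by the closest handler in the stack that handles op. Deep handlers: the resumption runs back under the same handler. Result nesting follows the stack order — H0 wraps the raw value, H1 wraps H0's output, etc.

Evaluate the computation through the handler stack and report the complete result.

Answer: [[1, 0, 0], [1, 0, 0], [4, 0, 0]]

Step-by-step:
choose[1, 1, 4] @ H1
  branch[0] choose=1:
    emit(1) @ H0 ⇒ out+=1
    emit(0) @ H0 ⇒ out+=0
    H0 returns [1, 0, 0]
    H1 returns [[1, 0, 0]]
  branch[1] choose=1:
    emit(1) @ H0 ⇒ out+=1
    emit(0) @ H0 ⇒ out+=0
    H0 returns [1, 0, 0]
    H1 returns [[1, 0, 0]]
  branch[2] choose=4:
    emit(4) @ H0 ⇒ out+=4
    emit(0) @ H0 ⇒ out+=0
    H0 returns [4, 0, 0]
    H1 returns [[4, 0, 0]]
= [[1, 0, 0], [1, 0, 0], [4, 0, 0]]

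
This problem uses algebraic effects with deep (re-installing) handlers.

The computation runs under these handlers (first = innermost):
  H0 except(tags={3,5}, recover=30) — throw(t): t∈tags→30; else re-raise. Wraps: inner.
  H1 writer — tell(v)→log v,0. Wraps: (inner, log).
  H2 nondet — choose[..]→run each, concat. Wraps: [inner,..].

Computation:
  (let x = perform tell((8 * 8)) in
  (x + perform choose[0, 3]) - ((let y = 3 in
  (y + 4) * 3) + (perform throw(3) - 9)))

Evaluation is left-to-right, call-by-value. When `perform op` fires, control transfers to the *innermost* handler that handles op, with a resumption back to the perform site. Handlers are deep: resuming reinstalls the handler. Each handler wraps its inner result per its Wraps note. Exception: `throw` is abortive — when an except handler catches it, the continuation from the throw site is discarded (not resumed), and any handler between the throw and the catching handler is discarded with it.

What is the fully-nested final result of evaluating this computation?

Answer: [(30, (64)), (30, (64))]

Step-by-step:
tell(64) @ H1 ⇒ log+=64
choose[0, 3] @ H2
  branch[0] choose=0:
    throw(3) @ H0 caught ⇒ 30
    H1 returns (30, (64))
    H2 returns [(30, (64))]
  branch[1] choose=3:
    throw(3) @ H0 caught ⇒ 30
    H1 returns (30, (64))
    H2 returns [(30, (64))]
= [(30, (64)), (30, (64))]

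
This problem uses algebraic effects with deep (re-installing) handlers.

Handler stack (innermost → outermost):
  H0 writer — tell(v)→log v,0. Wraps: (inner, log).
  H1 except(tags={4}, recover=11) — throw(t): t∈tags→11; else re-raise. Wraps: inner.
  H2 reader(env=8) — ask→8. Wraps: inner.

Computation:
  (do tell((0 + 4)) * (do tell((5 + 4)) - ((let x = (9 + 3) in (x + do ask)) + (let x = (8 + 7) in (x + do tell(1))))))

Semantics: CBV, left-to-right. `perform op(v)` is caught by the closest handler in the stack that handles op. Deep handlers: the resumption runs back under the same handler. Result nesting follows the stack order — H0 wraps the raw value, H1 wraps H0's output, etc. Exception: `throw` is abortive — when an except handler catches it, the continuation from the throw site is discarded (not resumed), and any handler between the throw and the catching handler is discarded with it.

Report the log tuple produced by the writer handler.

Step-by-step:
tell(4) @ H0 ⇒ log+=4
tell(9) @ H0 ⇒ log+=9
ask @ H2 ⇒ 8
tell(1) @ H0 ⇒ log+=1
H0 returns (0, (4, 9, 1))
H1 returns (0, (4, 9, 1))
H2 returns (0, (4, 9, 1))
= (0, (4, 9, 1))

Answer: (4, 9, 1)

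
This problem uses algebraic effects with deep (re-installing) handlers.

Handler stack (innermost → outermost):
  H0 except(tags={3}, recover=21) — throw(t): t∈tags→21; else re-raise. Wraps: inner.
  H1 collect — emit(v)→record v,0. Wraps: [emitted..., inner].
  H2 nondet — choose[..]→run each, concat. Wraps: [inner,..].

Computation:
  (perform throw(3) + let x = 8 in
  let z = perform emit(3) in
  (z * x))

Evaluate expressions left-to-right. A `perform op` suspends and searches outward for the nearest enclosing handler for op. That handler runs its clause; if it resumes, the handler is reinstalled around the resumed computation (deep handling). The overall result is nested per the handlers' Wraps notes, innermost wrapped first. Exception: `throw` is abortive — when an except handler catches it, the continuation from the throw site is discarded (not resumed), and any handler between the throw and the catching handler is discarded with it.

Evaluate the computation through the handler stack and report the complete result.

Answer: [[21]]

Step-by-step:
throw(3) @ H0 caught ⇒ 21
H1 returns [21]
H2 returns [[21]]
= [[21]]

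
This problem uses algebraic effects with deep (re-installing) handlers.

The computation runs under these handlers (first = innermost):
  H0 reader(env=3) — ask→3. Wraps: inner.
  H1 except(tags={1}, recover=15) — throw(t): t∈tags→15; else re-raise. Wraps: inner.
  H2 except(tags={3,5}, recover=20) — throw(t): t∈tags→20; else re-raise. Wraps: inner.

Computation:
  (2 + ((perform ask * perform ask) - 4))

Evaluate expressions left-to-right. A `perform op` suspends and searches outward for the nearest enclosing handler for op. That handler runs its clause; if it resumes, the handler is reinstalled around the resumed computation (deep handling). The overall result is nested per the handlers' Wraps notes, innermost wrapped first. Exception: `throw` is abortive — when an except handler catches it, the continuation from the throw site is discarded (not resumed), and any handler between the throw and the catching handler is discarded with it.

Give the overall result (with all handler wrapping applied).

Working:
ask @ H0 ⇒ 3
ask @ H0 ⇒ 3
H0 returns 7
H1 returns 7
H2 returns 7
= 7

Answer: 7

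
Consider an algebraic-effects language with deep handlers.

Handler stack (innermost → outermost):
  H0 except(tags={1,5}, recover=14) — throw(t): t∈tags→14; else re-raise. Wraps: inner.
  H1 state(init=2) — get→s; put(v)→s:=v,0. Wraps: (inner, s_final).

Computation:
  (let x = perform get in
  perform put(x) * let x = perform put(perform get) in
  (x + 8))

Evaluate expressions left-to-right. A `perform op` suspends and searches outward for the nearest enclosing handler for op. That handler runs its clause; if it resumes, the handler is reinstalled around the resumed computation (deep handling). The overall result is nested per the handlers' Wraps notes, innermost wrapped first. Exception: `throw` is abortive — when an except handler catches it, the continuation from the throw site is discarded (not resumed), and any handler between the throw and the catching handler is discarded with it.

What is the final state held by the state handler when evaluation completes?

Evaluation trace:
get @ H1 ⇒ 2
put(2) @ H1 ⇒ s:=2
get @ H1 ⇒ 2
put(2) @ H1 ⇒ s:=2
H0 returns 0
H1 returns (0, 2)
= (0, 2)

Answer: 2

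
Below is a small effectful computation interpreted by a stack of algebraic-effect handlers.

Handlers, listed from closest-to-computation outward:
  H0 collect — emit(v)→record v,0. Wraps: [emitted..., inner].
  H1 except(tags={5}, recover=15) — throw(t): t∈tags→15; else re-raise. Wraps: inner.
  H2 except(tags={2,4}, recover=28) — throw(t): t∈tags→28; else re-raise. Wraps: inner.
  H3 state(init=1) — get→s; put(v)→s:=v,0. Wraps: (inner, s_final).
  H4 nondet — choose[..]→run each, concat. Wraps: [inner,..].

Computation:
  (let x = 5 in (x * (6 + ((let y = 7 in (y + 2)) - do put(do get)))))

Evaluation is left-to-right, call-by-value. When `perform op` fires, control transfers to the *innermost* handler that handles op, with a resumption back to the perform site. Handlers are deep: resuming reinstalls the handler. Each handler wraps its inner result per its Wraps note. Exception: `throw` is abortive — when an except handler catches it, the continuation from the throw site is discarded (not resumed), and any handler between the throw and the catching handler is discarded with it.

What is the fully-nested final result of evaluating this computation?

Answer: [([75], 1)]

Step-by-step:
get @ H3 ⇒ 1
put(1) @ H3 ⇒ s:=1
H0 returns [75]
H1 returns [75]
H2 returns [75]
H3 returns ([75], 1)
H4 returns [([75], 1)]
= [([75], 1)]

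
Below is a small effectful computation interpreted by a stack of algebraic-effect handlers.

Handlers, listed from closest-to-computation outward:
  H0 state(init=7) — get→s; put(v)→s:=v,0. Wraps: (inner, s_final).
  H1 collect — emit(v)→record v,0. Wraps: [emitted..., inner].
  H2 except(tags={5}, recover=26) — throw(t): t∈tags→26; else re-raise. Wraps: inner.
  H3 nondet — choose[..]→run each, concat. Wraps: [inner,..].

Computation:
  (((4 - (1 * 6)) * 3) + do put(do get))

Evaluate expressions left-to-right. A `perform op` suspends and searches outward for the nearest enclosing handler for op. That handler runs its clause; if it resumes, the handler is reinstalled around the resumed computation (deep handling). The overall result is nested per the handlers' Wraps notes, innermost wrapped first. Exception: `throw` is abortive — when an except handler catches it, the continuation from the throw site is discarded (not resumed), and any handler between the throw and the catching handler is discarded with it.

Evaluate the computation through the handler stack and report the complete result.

Answer: [[(-6, 7)]]

Working:
get @ H0 ⇒ 7
put(7) @ H0 ⇒ s:=7
H0 returns (-6, 7)
H1 returns [(-6, 7)]
H2 returns [(-6, 7)]
H3 returns [[(-6, 7)]]
= [[(-6, 7)]]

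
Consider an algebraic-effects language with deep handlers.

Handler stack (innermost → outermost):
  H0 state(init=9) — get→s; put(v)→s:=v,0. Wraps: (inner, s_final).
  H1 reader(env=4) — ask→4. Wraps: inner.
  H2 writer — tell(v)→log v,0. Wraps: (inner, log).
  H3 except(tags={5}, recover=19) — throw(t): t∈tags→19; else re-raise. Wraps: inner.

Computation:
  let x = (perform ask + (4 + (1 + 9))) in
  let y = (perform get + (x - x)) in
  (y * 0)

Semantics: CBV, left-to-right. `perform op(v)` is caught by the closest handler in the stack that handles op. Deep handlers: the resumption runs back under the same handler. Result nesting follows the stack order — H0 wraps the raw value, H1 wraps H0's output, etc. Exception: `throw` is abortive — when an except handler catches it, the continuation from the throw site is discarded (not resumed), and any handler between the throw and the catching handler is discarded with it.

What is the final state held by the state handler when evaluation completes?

Answer: 9

Step-by-step:
ask @ H1 ⇒ 4
get @ H0 ⇒ 9
H0 returns (0, 9)
H1 returns (0, 9)
H2 returns ((0, 9), ())
H3 returns ((0, 9), ())
= ((0, 9), ())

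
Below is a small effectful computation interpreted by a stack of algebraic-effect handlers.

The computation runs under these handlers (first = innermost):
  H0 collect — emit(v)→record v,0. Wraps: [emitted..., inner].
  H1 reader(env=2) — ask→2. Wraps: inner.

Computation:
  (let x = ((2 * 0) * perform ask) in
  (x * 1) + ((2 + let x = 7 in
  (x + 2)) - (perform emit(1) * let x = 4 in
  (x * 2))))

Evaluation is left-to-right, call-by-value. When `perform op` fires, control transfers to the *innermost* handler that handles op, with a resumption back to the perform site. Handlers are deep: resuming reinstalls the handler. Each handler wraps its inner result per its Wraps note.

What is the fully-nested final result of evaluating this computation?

Answer: [1, 11]

Working:
ask @ H1 ⇒ 2
emit(1) @ H0 ⇒ out+=1
H0 returns [1, 11]
H1 returns [1, 11]
= [1, 11]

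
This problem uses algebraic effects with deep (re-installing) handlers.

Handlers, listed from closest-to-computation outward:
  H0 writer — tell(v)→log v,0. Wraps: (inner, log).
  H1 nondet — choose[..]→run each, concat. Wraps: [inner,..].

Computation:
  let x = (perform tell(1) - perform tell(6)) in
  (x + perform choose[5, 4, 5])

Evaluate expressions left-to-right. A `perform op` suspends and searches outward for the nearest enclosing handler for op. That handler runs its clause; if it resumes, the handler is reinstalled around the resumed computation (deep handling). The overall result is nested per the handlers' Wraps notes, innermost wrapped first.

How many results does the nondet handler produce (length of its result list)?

Answer: 3

Step-by-step:
tell(1) @ H0 ⇒ log+=1
tell(6) @ H0 ⇒ log+=6
choose[5, 4, 5] @ H1
  branch[0] choose=5:
    H0 returns (5, (1, 6))
    H1 returns [(5, (1, 6))]
  branch[1] choose=4:
    H0 returns (4, (1, 6))
    H1 returns [(4, (1, 6))]
  branch[2] choose=5:
    H0 returns (5, (1, 6))
    H1 returns [(5, (1, 6))]
= [(5, (1, 6)), (4, (1, 6)), (5, (1, 6))]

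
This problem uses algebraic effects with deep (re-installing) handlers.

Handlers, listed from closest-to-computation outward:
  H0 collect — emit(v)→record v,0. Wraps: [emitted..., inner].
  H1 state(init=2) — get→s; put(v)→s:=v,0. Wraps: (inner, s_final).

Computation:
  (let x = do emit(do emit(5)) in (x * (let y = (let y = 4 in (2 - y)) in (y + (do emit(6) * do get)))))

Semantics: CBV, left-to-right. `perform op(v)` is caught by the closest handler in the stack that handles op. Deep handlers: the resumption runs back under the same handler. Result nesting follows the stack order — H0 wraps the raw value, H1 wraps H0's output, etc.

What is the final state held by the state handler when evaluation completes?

Step-by-step:
emit(5) @ H0 ⇒ out+=5
emit(0) @ H0 ⇒ out+=0
emit(6) @ H0 ⇒ out+=6
get @ H1 ⇒ 2
H0 returns [5, 0, 6, 0]
H1 returns ([5, 0, 6, 0], 2)
= ([5, 0, 6, 0], 2)

Answer: 2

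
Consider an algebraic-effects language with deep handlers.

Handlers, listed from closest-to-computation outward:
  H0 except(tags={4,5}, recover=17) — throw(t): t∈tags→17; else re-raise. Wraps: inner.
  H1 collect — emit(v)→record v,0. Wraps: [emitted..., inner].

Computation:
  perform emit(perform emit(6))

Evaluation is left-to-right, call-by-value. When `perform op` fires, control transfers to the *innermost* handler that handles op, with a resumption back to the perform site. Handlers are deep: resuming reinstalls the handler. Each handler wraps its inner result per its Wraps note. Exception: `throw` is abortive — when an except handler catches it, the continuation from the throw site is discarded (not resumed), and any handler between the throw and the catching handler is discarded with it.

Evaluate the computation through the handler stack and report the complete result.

Evaluation trace:
emit(6) @ H1 ⇒ out+=6
emit(0) @ H1 ⇒ out+=0
H0 returns 0
H1 returns [6, 0, 0]
= [6, 0, 0]

Answer: [6, 0, 0]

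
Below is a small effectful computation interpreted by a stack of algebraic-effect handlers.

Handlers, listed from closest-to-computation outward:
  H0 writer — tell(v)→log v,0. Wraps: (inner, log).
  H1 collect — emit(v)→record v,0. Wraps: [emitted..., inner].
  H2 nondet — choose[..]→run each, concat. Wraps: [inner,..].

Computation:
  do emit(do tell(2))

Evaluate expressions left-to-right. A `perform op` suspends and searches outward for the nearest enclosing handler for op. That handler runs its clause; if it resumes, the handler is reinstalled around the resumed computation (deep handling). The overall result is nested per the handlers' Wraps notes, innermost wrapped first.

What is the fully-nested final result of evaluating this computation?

Answer: [[0, (0, (2))]]

Step-by-step:
tell(2) @ H0 ⇒ log+=2
emit(0) @ H1 ⇒ out+=0
H0 returns (0, (2))
H1 returns [0, (0, (2))]
H2 returns [[0, (0, (2))]]
= [[0, (0, (2))]]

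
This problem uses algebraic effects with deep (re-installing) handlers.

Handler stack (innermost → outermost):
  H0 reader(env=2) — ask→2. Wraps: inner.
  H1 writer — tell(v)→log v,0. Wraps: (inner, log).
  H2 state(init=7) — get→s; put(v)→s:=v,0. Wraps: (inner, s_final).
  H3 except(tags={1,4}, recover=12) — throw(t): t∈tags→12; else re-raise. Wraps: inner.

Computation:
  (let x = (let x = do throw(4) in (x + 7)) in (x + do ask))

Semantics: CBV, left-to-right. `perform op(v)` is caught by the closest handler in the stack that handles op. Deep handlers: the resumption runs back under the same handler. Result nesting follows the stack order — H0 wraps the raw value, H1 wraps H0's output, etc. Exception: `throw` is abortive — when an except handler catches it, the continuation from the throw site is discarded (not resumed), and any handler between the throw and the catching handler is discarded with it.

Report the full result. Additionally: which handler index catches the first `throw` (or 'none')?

Answer: 12 ; first throw caught by: H3

Step-by-step:
throw(4) @ H3 caught ⇒ 12
= 12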